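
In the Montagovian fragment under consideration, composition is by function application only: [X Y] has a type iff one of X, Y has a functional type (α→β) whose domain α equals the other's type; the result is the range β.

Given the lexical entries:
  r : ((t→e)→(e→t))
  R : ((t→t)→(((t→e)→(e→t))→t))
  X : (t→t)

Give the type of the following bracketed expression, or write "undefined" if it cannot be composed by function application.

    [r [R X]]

t

[R X]: ((t→t)→(((t→e)→(e→t))→t)) applied to (t→t) yields (((t→e)→(e→t))→t).
[r [R X]]: (((t→e)→(e→t))→t) applied to ((t→e)→(e→t)) yields t.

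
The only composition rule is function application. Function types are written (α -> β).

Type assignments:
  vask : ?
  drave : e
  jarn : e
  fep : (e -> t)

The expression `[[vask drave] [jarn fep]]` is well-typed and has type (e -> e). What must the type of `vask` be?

[[vask drave] [jarn fep]] must have type (e -> e). The sister [jarn fep] has type t; that is not a function onto (e -> e), so [vask drave] must be the functor, of type (t -> (e -> e)).
[vask drave] must have type (t -> (e -> e)). The sister drave has type e; that is not a function onto (t -> (e -> e)), so vask must be the functor, of type (e -> (t -> (e -> e))).

(e -> (t -> (e -> e)))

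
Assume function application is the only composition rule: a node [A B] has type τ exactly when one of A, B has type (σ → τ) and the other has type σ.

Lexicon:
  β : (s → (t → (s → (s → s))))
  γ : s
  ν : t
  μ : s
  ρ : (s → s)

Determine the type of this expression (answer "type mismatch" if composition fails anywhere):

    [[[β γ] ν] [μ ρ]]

(s → s)

[β γ]: (s → (t → (s → (s → s)))) applied to s yields (t → (s → (s → s))).
[[β γ] ν]: (t → (s → (s → s))) applied to t yields (s → (s → s)).
[μ ρ]: (s → s) applied to s yields s.
[[[β γ] ν] [μ ρ]]: (s → (s → s)) applied to s yields (s → s).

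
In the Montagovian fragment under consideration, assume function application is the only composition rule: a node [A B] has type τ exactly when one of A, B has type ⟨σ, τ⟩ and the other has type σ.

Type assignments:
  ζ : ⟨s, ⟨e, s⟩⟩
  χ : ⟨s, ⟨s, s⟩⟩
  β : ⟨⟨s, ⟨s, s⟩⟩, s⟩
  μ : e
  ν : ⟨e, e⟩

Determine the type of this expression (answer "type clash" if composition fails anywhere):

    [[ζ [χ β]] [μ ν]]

[χ β]: β is ⟨⟨s, ⟨s, s⟩⟩, s⟩, χ is ⟨s, ⟨s, s⟩⟩; result s.
[ζ [χ β]]: ζ is ⟨s, ⟨e, s⟩⟩, [χ β] is s; result ⟨e, s⟩.
[μ ν]: ν is ⟨e, e⟩, μ is e; result e.
[[ζ [χ β]] [μ ν]]: [ζ [χ β]] is ⟨e, s⟩, [μ ν] is e; result s.

s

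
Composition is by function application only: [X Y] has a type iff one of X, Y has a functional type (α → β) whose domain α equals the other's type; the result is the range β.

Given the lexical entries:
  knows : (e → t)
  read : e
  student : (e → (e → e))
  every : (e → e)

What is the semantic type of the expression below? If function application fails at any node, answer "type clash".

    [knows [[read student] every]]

[read student] — student of type (e → (e → e)) combines with read of type e: type (e → e).
[[read student] every]: (e → e) with (e → e) — neither is a function whose domain matches the other; composition fails here.

type clash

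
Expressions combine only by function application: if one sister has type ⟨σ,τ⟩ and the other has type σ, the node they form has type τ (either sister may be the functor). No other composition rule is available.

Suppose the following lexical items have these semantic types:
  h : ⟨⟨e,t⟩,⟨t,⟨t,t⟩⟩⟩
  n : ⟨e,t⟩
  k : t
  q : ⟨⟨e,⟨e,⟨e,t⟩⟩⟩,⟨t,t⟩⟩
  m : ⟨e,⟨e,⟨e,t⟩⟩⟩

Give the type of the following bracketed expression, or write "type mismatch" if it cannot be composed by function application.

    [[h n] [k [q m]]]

[h n]: functor h : ⟨⟨e,t⟩,⟨t,⟨t,t⟩⟩⟩, argument n : ⟨e,t⟩; result ⟨t,⟨t,t⟩⟩.
[q m]: functor q : ⟨⟨e,⟨e,⟨e,t⟩⟩⟩,⟨t,t⟩⟩, argument m : ⟨e,⟨e,⟨e,t⟩⟩⟩; result ⟨t,t⟩.
[k [q m]]: functor [q m] : ⟨t,t⟩, argument k : t; result t.
[[h n] [k [q m]]]: functor [h n] : ⟨t,⟨t,t⟩⟩, argument [k [q m]] : t; result ⟨t,t⟩.

⟨t,t⟩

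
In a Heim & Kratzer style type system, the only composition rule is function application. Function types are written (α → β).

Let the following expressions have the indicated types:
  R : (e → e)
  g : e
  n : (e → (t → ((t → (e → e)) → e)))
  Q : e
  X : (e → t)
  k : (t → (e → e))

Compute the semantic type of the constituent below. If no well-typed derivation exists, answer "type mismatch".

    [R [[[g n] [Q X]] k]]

e

At [g n], n : (e → (t → ((t → (e → e)) → e))) takes g : e, giving (t → ((t → (e → e)) → e)).
At [Q X], X : (e → t) takes Q : e, giving t.
At [[g n] [Q X]], [g n] : (t → ((t → (e → e)) → e)) takes [Q X] : t, giving ((t → (e → e)) → e).
At [[[g n] [Q X]] k], [[g n] [Q X]] : ((t → (e → e)) → e) takes k : (t → (e → e)), giving e.
At [R [[[g n] [Q X]] k]], R : (e → e) takes [[[g n] [Q X]] k] : e, giving e.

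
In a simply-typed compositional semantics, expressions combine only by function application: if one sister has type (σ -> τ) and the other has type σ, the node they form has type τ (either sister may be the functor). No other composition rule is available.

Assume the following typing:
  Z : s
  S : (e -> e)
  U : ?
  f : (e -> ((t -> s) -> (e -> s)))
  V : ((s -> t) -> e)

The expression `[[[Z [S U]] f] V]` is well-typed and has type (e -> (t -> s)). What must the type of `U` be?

((e -> e) -> (s -> ((e -> ((t -> s) -> (e -> s))) -> (((s -> t) -> e) -> (e -> (t -> s))))))

At [[[Z [S U]] f] V] (required: (e -> (t -> s))): V is ((s -> t) -> e), which is not a function with range (e -> (t -> s)); hence [[Z [S U]] f] is the functor — type (((s -> t) -> e) -> (e -> (t -> s))).
At [[Z [S U]] f] (required: (((s -> t) -> e) -> (e -> (t -> s)))): f is (e -> ((t -> s) -> (e -> s))), which is not a function with range (((s -> t) -> e) -> (e -> (t -> s))); hence [Z [S U]] is the functor — type ((e -> ((t -> s) -> (e -> s))) -> (((s -> t) -> e) -> (e -> (t -> s)))).
At [Z [S U]] (required: ((e -> ((t -> s) -> (e -> s))) -> (((s -> t) -> e) -> (e -> (t -> s))))): Z is s, which is not a function with range ((e -> ((t -> s) -> (e -> s))) -> (((s -> t) -> e) -> (e -> (t -> s)))); hence [S U] is the functor — type (s -> ((e -> ((t -> s) -> (e -> s))) -> (((s -> t) -> e) -> (e -> (t -> s))))).
At [S U] (required: (s -> ((e -> ((t -> s) -> (e -> s))) -> (((s -> t) -> e) -> (e -> (t -> s)))))): S is (e -> e), which is not a function with range (s -> ((e -> ((t -> s) -> (e -> s))) -> (((s -> t) -> e) -> (e -> (t -> s))))); hence U is the functor — type ((e -> e) -> (s -> ((e -> ((t -> s) -> (e -> s))) -> (((s -> t) -> e) -> (e -> (t -> s)))))).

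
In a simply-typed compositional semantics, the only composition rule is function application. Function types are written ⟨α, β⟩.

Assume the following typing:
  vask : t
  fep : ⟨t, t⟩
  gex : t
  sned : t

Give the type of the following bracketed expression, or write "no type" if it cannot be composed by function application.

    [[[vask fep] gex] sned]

no type

[vask fep]: fep is ⟨t, t⟩, vask is t; result t.
At [[vask fep] gex]: neither t nor t can take the other as argument; the node is ill-typed.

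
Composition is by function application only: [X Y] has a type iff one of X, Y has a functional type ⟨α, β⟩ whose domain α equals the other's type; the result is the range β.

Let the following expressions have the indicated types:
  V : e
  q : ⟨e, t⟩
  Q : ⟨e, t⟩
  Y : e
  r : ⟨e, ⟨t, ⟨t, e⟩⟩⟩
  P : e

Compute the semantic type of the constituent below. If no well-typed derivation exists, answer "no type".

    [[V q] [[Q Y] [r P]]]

e

At [V q], q : ⟨e, t⟩ takes V : e, giving t.
At [Q Y], Q : ⟨e, t⟩ takes Y : e, giving t.
At [r P], r : ⟨e, ⟨t, ⟨t, e⟩⟩⟩ takes P : e, giving ⟨t, ⟨t, e⟩⟩.
At [[Q Y] [r P]], [r P] : ⟨t, ⟨t, e⟩⟩ takes [Q Y] : t, giving ⟨t, e⟩.
At [[V q] [[Q Y] [r P]]], [[Q Y] [r P]] : ⟨t, e⟩ takes [V q] : t, giving e.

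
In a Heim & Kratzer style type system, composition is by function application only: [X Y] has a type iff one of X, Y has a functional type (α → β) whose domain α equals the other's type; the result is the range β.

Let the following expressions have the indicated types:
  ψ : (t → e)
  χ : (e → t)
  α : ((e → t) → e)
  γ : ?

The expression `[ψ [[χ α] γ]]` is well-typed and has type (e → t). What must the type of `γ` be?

[ψ [[χ α] γ]] is required to be (e → t). ψ : (t → e) cannot yield (e → t) as functor, so [[χ α] γ] : ((t → e) → (e → t)).
[[χ α] γ] is required to be ((t → e) → (e → t)). [χ α] : e cannot yield ((t → e) → (e → t)) as functor, so γ : (e → ((t → e) → (e → t))).

(e → ((t → e) → (e → t)))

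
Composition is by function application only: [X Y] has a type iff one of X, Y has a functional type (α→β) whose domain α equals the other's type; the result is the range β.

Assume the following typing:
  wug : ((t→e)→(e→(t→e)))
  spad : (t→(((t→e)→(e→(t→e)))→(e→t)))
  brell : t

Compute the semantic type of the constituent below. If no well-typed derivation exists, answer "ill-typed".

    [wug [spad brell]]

(e→t)

[spad brell] — spad of type (t→(((t→e)→(e→(t→e)))→(e→t))) combines with brell of type t: type (((t→e)→(e→(t→e)))→(e→t)).
[wug [spad brell]] — [spad brell] of type (((t→e)→(e→(t→e)))→(e→t)) combines with wug of type ((t→e)→(e→(t→e))): type (e→t).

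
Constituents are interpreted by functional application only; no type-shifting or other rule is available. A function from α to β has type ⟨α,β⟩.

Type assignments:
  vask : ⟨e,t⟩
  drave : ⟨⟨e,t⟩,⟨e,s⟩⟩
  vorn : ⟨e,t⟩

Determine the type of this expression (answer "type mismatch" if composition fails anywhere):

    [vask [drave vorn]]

[drave vorn]: ⟨⟨e,t⟩,⟨e,s⟩⟩ applied to ⟨e,t⟩ yields ⟨e,s⟩.
At [vask [drave vorn]]: neither ⟨e,t⟩ nor ⟨e,s⟩ can take the other as argument; the node is ill-typed.

type mismatch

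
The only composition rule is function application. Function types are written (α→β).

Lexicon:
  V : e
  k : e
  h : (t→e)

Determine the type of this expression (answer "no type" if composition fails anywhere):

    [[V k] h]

no type

[V k]: e with e — neither is a function whose domain matches the other; composition fails here.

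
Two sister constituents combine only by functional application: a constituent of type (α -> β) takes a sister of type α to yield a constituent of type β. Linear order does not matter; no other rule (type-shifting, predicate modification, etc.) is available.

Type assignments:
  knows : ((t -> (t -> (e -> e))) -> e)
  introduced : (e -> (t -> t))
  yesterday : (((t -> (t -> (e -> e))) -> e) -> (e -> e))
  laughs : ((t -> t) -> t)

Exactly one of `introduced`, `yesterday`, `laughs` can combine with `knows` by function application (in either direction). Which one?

introduced : (e -> (t -> t)) — no; knows wants (t -> (t -> (e -> e))), and introduced wants e.
yesterday — combines: yesterday : (((t -> (t -> (e -> e))) -> e) -> (e -> e)) takes knows : ((t -> (t -> (e -> e))) -> e) as argument, giving (e -> e).
laughs : ((t -> t) -> t) — no; knows wants (t -> (t -> (e -> e))), and laughs wants (t -> t).

yesterday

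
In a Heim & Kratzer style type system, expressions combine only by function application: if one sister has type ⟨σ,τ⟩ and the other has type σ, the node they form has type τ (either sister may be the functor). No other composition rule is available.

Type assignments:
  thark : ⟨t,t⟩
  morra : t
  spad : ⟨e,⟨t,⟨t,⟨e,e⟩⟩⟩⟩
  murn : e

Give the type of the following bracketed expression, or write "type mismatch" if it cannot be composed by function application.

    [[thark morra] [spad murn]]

[thark morra]: thark is ⟨t,t⟩, morra is t; result t.
[spad murn]: spad is ⟨e,⟨t,⟨t,⟨e,e⟩⟩⟩⟩, murn is e; result ⟨t,⟨t,⟨e,e⟩⟩⟩.
[[thark morra] [spad murn]]: [spad murn] is ⟨t,⟨t,⟨e,e⟩⟩⟩, [thark morra] is t; result ⟨t,⟨e,e⟩⟩.

⟨t,⟨e,e⟩⟩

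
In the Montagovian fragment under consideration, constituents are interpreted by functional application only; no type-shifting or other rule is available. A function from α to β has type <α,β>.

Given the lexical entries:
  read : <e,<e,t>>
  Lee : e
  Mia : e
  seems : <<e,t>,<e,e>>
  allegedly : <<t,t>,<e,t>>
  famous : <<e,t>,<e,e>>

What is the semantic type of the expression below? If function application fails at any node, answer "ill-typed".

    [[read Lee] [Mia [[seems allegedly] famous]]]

ill-typed

[read Lee]: read is <e,<e,t>>, Lee is e; result <e,t>.
[seems allegedly]: <<e,t>,<e,e>> and <<t,t>,<e,t>> cannot combine by function application — type clash.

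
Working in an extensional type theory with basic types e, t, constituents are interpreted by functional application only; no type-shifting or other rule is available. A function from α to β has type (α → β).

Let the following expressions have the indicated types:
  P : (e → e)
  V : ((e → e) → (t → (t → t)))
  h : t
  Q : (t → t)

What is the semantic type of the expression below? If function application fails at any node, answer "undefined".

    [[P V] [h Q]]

At [P V], V : ((e → e) → (t → (t → t))) takes P : (e → e), giving (t → (t → t)).
At [h Q], Q : (t → t) takes h : t, giving t.
At [[P V] [h Q]], [P V] : (t → (t → t)) takes [h Q] : t, giving (t → t).

(t → t)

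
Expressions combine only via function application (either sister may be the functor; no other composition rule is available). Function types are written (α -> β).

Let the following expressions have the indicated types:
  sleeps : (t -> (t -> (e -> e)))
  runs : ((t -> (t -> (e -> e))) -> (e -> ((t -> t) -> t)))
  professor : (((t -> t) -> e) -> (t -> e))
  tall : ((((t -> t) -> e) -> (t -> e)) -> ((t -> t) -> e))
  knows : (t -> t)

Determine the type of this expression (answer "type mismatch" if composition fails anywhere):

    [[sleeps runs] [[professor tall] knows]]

((t -> t) -> t)

[sleeps runs]: runs is ((t -> (t -> (e -> e))) -> (e -> ((t -> t) -> t))), sleeps is (t -> (t -> (e -> e))); result (e -> ((t -> t) -> t)).
[professor tall]: tall is ((((t -> t) -> e) -> (t -> e)) -> ((t -> t) -> e)), professor is (((t -> t) -> e) -> (t -> e)); result ((t -> t) -> e).
[[professor tall] knows]: [professor tall] is ((t -> t) -> e), knows is (t -> t); result e.
[[sleeps runs] [[professor tall] knows]]: [sleeps runs] is (e -> ((t -> t) -> t)), [[professor tall] knows] is e; result ((t -> t) -> t).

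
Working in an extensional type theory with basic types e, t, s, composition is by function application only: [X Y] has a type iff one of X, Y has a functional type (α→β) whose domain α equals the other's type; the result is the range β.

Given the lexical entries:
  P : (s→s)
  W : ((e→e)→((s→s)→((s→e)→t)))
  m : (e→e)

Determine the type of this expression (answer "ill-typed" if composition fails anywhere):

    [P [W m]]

((s→e)→t)

[W m] — W of type ((e→e)→((s→s)→((s→e)→t))) combines with m of type (e→e): type ((s→s)→((s→e)→t)).
[P [W m]] — [W m] of type ((s→s)→((s→e)→t)) combines with P of type (s→s): type ((s→e)→t).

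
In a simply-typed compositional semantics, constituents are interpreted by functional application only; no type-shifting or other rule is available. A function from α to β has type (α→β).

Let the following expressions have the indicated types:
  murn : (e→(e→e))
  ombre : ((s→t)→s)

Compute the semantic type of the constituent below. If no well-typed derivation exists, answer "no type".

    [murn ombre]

no type

[murn ombre]: (e→(e→e)) and ((s→t)→s) cannot combine by function application — type clash.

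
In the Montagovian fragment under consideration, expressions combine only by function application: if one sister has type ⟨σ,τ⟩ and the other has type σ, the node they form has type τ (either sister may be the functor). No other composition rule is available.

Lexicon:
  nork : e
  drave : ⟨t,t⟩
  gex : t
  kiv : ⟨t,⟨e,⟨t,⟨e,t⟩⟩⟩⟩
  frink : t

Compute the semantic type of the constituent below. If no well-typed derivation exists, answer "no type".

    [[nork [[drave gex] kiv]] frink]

⟨e,t⟩

[drave gex] — drave of type ⟨t,t⟩ combines with gex of type t: type t.
[[drave gex] kiv] — kiv of type ⟨t,⟨e,⟨t,⟨e,t⟩⟩⟩⟩ combines with [drave gex] of type t: type ⟨e,⟨t,⟨e,t⟩⟩⟩.
[nork [[drave gex] kiv]] — [[drave gex] kiv] of type ⟨e,⟨t,⟨e,t⟩⟩⟩ combines with nork of type e: type ⟨t,⟨e,t⟩⟩.
[[nork [[drave gex] kiv]] frink] — [nork [[drave gex] kiv]] of type ⟨t,⟨e,t⟩⟩ combines with frink of type t: type ⟨e,t⟩.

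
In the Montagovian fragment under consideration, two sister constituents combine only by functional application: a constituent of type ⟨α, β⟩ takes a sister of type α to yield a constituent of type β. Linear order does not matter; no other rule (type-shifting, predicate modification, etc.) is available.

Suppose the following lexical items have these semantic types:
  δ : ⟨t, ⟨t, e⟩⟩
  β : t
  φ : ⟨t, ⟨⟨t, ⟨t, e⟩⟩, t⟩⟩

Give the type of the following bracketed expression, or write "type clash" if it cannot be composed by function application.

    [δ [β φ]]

[β φ]: functor φ : ⟨t, ⟨⟨t, ⟨t, e⟩⟩, t⟩⟩, argument β : t; result ⟨⟨t, ⟨t, e⟩⟩, t⟩.
[δ [β φ]]: functor [β φ] : ⟨⟨t, ⟨t, e⟩⟩, t⟩, argument δ : ⟨t, ⟨t, e⟩⟩; result t.

t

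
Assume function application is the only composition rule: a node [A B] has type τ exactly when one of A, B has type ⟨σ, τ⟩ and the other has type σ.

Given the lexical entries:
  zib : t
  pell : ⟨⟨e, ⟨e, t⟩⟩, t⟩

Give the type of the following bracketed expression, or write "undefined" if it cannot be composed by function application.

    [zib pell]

At [zib pell]: neither t nor ⟨⟨e, ⟨e, t⟩⟩, t⟩ can take the other as argument; the node is ill-typed.

undefined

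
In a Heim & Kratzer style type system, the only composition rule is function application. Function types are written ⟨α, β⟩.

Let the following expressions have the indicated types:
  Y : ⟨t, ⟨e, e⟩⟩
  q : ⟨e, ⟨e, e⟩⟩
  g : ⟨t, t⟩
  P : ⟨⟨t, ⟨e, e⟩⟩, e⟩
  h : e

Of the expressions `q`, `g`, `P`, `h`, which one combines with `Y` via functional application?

P

q : ⟨e, ⟨e, e⟩⟩ — neither side's domain matches the other.
g : ⟨t, t⟩ — neither side's domain matches the other.
P — combines: P : ⟨⟨t, ⟨e, e⟩⟩, e⟩ takes Y : ⟨t, ⟨e, e⟩⟩ as argument, giving e.
h : e — neither side's domain matches the other.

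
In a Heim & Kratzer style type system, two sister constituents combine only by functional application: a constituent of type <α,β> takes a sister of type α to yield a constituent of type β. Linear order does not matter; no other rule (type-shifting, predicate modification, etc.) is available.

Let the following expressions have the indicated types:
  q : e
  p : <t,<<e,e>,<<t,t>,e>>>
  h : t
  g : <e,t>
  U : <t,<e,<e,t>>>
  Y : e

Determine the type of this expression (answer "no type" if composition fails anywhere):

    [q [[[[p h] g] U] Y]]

[p h]: functor p : <t,<<e,e>,<<t,t>,e>>>, argument h : t; result <<e,e>,<<t,t>,e>>.
[[p h] g]: <<e,e>,<<t,t>,e>> and <e,t> cannot combine by function application — type clash.

no type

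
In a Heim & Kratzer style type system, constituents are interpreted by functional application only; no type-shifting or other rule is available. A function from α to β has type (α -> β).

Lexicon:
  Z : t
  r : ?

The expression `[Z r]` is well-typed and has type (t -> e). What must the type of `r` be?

At [Z r] (required: (t -> e)): Z is t, which is not a function with range (t -> e); hence r is the functor — type (t -> (t -> e)).

(t -> (t -> e))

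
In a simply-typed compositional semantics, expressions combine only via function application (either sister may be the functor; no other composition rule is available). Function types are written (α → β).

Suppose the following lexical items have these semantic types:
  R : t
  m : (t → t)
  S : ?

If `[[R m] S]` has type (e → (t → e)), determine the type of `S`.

(t → (e → (t → e)))

For [[R m] S] to have type (e → (t → e)) with [R m] of type t, S must be the function: S : (t → (e → (t → e))).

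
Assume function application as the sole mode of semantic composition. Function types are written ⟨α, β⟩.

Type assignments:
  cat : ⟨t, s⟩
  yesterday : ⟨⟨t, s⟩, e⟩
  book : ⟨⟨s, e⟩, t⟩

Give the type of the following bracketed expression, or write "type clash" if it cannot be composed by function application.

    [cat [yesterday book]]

type clash

At [yesterday book]: neither ⟨⟨t, s⟩, e⟩ nor ⟨⟨s, e⟩, t⟩ can take the other as argument; the node is ill-typed.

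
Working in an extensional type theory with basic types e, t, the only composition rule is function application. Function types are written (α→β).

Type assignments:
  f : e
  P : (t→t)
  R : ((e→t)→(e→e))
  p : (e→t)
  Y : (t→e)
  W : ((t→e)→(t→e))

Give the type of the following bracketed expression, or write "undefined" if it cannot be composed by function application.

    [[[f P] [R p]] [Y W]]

undefined

At [f P]: neither e nor (t→t) can take the other as argument; the node is ill-typed.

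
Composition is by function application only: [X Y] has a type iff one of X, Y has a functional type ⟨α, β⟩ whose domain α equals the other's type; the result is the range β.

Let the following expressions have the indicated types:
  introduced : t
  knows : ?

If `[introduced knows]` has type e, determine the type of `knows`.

⟨t, e⟩

[introduced knows] is required to be e. introduced : t cannot yield e as functor, so knows : ⟨t, e⟩.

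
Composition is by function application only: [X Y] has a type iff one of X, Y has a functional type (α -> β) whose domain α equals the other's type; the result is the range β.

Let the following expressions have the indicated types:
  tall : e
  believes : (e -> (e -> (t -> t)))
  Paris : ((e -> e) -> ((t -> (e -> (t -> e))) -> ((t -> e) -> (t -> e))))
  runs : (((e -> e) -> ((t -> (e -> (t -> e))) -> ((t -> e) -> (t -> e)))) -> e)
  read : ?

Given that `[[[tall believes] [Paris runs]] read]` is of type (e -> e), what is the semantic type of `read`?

((t -> t) -> (e -> e))

At [[[tall believes] [Paris runs]] read] (required: (e -> e)): [[tall believes] [Paris runs]] is (t -> t), which is not a function with range (e -> e); hence read is the functor — type ((t -> t) -> (e -> e)).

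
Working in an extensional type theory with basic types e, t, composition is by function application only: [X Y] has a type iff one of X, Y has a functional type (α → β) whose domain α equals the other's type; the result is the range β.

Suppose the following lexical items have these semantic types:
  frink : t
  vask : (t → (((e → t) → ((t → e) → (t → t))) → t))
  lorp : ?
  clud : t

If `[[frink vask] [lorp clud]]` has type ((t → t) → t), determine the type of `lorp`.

(t → ((((e → t) → ((t → e) → (t → t))) → t) → ((t → t) → t)))

For [[frink vask] [lorp clud]] to have type ((t → t) → t) with [frink vask] of type (((e → t) → ((t → e) → (t → t))) → t), [lorp clud] must be the function: [lorp clud] : ((((e → t) → ((t → e) → (t → t))) → t) → ((t → t) → t)).
For [lorp clud] to have type ((((e → t) → ((t → e) → (t → t))) → t) → ((t → t) → t)) with clud of type t, lorp must be the function: lorp : (t → ((((e → t) → ((t → e) → (t → t))) → t) → ((t → t) → t))).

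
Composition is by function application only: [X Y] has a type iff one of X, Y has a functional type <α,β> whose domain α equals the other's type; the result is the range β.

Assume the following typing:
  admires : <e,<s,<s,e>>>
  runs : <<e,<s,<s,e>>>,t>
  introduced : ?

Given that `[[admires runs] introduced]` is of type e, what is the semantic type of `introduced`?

<t,e>

[[admires runs] introduced] must have type e. The sister [admires runs] has type t; that is not a function onto e, so introduced must be the functor, of type <t,e>.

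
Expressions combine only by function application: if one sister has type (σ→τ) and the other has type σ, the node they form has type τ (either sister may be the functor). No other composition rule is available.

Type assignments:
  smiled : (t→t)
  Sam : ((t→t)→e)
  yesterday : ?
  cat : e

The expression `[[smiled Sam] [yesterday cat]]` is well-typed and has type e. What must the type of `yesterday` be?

(e→(e→e))

For [[smiled Sam] [yesterday cat]] to have type e with [smiled Sam] of type e, [yesterday cat] must be the function: [yesterday cat] : (e→e).
For [yesterday cat] to have type (e→e) with cat of type e, yesterday must be the function: yesterday : (e→(e→e)).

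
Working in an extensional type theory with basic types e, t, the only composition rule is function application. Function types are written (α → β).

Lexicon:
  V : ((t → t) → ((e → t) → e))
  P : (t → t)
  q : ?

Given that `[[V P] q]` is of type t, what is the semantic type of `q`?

At [[V P] q] (required: t): [V P] is ((e → t) → e), which is not a function with range t; hence q is the functor — type (((e → t) → e) → t).

(((e → t) → e) → t)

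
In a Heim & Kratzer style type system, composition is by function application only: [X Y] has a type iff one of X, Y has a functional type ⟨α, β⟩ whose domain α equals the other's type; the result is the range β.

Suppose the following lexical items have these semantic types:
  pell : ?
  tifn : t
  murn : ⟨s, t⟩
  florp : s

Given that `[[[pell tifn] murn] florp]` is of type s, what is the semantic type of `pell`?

[[[pell tifn] murn] florp] must have type s. The sister florp has type s; that is not a function onto s, so [[pell tifn] murn] must be the functor, of type ⟨s, s⟩.
[[pell tifn] murn] must have type ⟨s, s⟩. The sister murn has type ⟨s, t⟩; that is not a function onto ⟨s, s⟩, so [pell tifn] must be the functor, of type ⟨⟨s, t⟩, ⟨s, s⟩⟩.
[pell tifn] must have type ⟨⟨s, t⟩, ⟨s, s⟩⟩. The sister tifn has type t; that is not a function onto ⟨⟨s, t⟩, ⟨s, s⟩⟩, so pell must be the functor, of type ⟨t, ⟨⟨s, t⟩, ⟨s, s⟩⟩⟩.

⟨t, ⟨⟨s, t⟩, ⟨s, s⟩⟩⟩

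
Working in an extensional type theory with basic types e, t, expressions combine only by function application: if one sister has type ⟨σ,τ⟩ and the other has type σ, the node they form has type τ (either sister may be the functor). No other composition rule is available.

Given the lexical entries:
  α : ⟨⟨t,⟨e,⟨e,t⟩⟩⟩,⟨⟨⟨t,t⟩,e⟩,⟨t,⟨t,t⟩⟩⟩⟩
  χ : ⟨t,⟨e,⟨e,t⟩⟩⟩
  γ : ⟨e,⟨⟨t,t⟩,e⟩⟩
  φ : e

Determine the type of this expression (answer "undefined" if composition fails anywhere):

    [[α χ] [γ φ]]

⟨t,⟨t,t⟩⟩

[α χ] — α of type ⟨⟨t,⟨e,⟨e,t⟩⟩⟩,⟨⟨⟨t,t⟩,e⟩,⟨t,⟨t,t⟩⟩⟩⟩ combines with χ of type ⟨t,⟨e,⟨e,t⟩⟩⟩: type ⟨⟨⟨t,t⟩,e⟩,⟨t,⟨t,t⟩⟩⟩.
[γ φ] — γ of type ⟨e,⟨⟨t,t⟩,e⟩⟩ combines with φ of type e: type ⟨⟨t,t⟩,e⟩.
[[α χ] [γ φ]] — [α χ] of type ⟨⟨⟨t,t⟩,e⟩,⟨t,⟨t,t⟩⟩⟩ combines with [γ φ] of type ⟨⟨t,t⟩,e⟩: type ⟨t,⟨t,t⟩⟩.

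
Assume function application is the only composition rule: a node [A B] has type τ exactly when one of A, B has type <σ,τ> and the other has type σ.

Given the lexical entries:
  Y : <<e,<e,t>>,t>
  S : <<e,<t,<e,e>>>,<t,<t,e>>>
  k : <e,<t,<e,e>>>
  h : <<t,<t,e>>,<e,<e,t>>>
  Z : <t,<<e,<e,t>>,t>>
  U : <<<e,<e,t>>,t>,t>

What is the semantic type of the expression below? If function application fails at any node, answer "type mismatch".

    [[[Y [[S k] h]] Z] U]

t

[S k]: S is <<e,<t,<e,e>>>,<t,<t,e>>>, k is <e,<t,<e,e>>>; result <t,<t,e>>.
[[S k] h]: h is <<t,<t,e>>,<e,<e,t>>>, [S k] is <t,<t,e>>; result <e,<e,t>>.
[Y [[S k] h]]: Y is <<e,<e,t>>,t>, [[S k] h] is <e,<e,t>>; result t.
[[Y [[S k] h]] Z]: Z is <t,<<e,<e,t>>,t>>, [Y [[S k] h]] is t; result <<e,<e,t>>,t>.
[[[Y [[S k] h]] Z] U]: U is <<<e,<e,t>>,t>,t>, [[Y [[S k] h]] Z] is <<e,<e,t>>,t>; result t.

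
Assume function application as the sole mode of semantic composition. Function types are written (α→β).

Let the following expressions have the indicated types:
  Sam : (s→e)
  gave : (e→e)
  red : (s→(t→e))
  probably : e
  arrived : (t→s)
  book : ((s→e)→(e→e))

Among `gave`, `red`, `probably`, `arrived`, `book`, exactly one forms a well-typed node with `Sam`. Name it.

book

gave : (e→e) — Sam needs s; gave needs e; neither fits.
red : (s→(t→e)) — Sam needs s; red needs s; neither fits.
probably : e — Sam needs s; probably needs nothing (atomic); neither fits.
arrived : (t→s) — Sam needs s; arrived needs t; neither fits.
book — combines: book : ((s→e)→(e→e)) takes Sam : (s→e) as argument, giving (e→e).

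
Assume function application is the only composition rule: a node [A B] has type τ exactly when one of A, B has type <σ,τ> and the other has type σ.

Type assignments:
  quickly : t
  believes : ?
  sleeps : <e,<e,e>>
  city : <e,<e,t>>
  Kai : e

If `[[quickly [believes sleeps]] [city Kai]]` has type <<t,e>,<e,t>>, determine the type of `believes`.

For [[quickly [believes sleeps]] [city Kai]] to have type <<t,e>,<e,t>> with [city Kai] of type <e,t>, [quickly [believes sleeps]] must be the function: [quickly [believes sleeps]] : <<e,t>,<<t,e>,<e,t>>>.
For [quickly [believes sleeps]] to have type <<e,t>,<<t,e>,<e,t>>> with quickly of type t, [believes sleeps] must be the function: [believes sleeps] : <t,<<e,t>,<<t,e>,<e,t>>>>.
For [believes sleeps] to have type <t,<<e,t>,<<t,e>,<e,t>>>> with sleeps of type <e,<e,e>>, believes must be the function: believes : <<e,<e,e>>,<t,<<e,t>,<<t,e>,<e,t>>>>>.

<<e,<e,e>>,<t,<<e,t>,<<t,e>,<e,t>>>>>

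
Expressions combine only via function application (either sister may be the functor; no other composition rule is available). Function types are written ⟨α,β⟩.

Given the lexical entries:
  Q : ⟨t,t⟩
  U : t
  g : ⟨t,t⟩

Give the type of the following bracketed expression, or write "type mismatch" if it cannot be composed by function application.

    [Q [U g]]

t

[U g] — g of type ⟨t,t⟩ combines with U of type t: type t.
[Q [U g]] — Q of type ⟨t,t⟩ combines with [U g] of type t: type t.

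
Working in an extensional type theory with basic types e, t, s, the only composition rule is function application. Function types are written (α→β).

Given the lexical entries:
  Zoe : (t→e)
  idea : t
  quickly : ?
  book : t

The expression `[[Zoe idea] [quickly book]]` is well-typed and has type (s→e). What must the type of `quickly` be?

For [[Zoe idea] [quickly book]] to have type (s→e) with [Zoe idea] of type e, [quickly book] must be the function: [quickly book] : (e→(s→e)).
For [quickly book] to have type (e→(s→e)) with book of type t, quickly must be the function: quickly : (t→(e→(s→e))).

(t→(e→(s→e)))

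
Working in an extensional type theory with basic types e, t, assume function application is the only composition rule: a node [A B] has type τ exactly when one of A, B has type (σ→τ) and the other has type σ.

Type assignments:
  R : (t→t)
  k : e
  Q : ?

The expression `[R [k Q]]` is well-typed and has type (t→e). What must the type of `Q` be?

At [R [k Q]] (required: (t→e)): R is (t→t), which is not a function with range (t→e); hence [k Q] is the functor — type ((t→t)→(t→e)).
At [k Q] (required: ((t→t)→(t→e))): k is e, which is not a function with range ((t→t)→(t→e)); hence Q is the functor — type (e→((t→t)→(t→e))).

(e→((t→t)→(t→e)))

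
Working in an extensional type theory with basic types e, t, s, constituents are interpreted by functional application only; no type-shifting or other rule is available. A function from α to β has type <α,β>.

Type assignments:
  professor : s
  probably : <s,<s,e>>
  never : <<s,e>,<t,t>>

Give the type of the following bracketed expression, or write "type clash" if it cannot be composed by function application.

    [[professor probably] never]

<t,t>

[professor probably]: probably is <s,<s,e>>, professor is s; result <s,e>.
[[professor probably] never]: never is <<s,e>,<t,t>>, [professor probably] is <s,e>; result <t,t>.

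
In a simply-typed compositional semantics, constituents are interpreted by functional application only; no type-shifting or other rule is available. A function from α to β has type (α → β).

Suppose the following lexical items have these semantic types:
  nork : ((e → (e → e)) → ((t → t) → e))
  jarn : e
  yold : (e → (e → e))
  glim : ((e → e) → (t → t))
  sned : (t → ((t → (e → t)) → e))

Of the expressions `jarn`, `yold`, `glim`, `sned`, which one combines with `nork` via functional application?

jarn : e — neither side's domain matches the other.
yold — combines: nork : ((e → (e → e)) → ((t → t) → e)) takes yold : (e → (e → e)) as argument, giving ((t → t) → e).
glim : ((e → e) → (t → t)) — neither side's domain matches the other.
sned : (t → ((t → (e → t)) → e)) — neither side's domain matches the other.

yold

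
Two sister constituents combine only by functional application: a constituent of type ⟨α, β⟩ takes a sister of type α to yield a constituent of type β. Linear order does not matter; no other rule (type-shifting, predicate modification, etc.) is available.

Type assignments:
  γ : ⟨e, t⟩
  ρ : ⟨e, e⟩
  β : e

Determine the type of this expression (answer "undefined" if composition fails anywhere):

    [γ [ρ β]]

At [ρ β], ρ : ⟨e, e⟩ takes β : e, giving e.
At [γ [ρ β]], γ : ⟨e, t⟩ takes [ρ β] : e, giving t.

t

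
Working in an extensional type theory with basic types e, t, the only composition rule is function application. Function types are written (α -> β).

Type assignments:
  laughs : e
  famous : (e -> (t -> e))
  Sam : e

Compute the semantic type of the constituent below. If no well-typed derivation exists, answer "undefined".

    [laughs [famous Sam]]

At [famous Sam], famous : (e -> (t -> e)) takes Sam : e, giving (t -> e).
At [laughs [famous Sam]]: neither e nor (t -> e) can take the other as argument; the node is ill-typed.

undefined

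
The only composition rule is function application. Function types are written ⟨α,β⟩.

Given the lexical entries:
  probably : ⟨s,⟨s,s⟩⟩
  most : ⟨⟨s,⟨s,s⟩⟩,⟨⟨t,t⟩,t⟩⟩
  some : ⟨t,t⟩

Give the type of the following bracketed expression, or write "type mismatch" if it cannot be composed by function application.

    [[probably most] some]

[probably most]: ⟨⟨s,⟨s,s⟩⟩,⟨⟨t,t⟩,t⟩⟩ applied to ⟨s,⟨s,s⟩⟩ yields ⟨⟨t,t⟩,t⟩.
[[probably most] some]: ⟨⟨t,t⟩,t⟩ applied to ⟨t,t⟩ yields t.

t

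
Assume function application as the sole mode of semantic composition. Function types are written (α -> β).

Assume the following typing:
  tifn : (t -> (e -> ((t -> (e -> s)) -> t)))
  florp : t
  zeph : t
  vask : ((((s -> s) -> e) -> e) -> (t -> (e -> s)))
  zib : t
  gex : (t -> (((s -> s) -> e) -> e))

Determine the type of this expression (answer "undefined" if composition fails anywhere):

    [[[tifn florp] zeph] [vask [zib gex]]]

undefined

[tifn florp]: (t -> (e -> ((t -> (e -> s)) -> t))) applied to t yields (e -> ((t -> (e -> s)) -> t)).
[[tifn florp] zeph]: (e -> ((t -> (e -> s)) -> t)) and t cannot combine by function application — type clash.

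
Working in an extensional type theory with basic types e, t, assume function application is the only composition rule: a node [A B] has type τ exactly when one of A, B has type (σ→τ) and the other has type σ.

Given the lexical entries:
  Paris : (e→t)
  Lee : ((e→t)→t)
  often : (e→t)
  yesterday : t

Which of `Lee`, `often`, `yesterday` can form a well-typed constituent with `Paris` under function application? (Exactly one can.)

Lee — combines: Lee : ((e→t)→t) takes Paris : (e→t) as argument, giving t.
often : (e→t) — Paris needs e; often needs e; neither fits.
yesterday : t — Paris needs e; yesterday needs nothing (atomic); neither fits.

Lee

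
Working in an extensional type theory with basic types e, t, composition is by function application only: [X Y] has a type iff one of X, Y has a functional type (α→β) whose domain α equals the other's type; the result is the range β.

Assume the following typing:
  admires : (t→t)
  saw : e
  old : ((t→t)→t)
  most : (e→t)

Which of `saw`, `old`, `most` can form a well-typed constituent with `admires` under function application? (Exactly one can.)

old

saw : e — does not combine with admires.
old — combines: old : ((t→t)→t) takes admires : (t→t) as argument, giving t.
most : (e→t) — does not combine with admires.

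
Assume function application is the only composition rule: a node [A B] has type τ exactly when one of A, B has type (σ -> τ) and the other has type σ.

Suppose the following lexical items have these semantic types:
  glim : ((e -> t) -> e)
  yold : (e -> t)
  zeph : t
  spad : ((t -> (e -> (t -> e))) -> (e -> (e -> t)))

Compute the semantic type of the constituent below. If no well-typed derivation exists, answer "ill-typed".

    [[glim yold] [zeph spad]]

At [glim yold], glim : ((e -> t) -> e) takes yold : (e -> t), giving e.
At [zeph spad]: neither t nor ((t -> (e -> (t -> e))) -> (e -> (e -> t))) can take the other as argument; the node is ill-typed.

ill-typed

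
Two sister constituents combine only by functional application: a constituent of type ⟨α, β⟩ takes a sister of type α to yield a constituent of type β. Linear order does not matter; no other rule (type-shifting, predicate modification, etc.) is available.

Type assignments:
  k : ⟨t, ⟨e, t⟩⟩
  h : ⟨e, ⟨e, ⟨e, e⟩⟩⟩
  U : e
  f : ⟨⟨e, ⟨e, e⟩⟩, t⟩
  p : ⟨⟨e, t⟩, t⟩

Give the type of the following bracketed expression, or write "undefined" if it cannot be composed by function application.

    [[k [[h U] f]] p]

t

[h U] — h of type ⟨e, ⟨e, ⟨e, e⟩⟩⟩ combines with U of type e: type ⟨e, ⟨e, e⟩⟩.
[[h U] f] — f of type ⟨⟨e, ⟨e, e⟩⟩, t⟩ combines with [h U] of type ⟨e, ⟨e, e⟩⟩: type t.
[k [[h U] f]] — k of type ⟨t, ⟨e, t⟩⟩ combines with [[h U] f] of type t: type ⟨e, t⟩.
[[k [[h U] f]] p] — p of type ⟨⟨e, t⟩, t⟩ combines with [k [[h U] f]] of type ⟨e, t⟩: type t.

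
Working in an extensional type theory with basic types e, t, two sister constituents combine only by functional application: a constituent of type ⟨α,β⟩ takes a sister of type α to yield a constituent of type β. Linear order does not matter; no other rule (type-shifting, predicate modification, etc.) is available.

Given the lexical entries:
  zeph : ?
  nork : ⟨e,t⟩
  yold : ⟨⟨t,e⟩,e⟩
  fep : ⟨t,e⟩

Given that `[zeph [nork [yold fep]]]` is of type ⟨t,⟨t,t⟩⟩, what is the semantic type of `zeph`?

⟨t,⟨t,⟨t,t⟩⟩⟩

[zeph [nork [yold fep]]] is required to be ⟨t,⟨t,t⟩⟩. [nork [yold fep]] : t cannot yield ⟨t,⟨t,t⟩⟩ as functor, so zeph : ⟨t,⟨t,⟨t,t⟩⟩⟩.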